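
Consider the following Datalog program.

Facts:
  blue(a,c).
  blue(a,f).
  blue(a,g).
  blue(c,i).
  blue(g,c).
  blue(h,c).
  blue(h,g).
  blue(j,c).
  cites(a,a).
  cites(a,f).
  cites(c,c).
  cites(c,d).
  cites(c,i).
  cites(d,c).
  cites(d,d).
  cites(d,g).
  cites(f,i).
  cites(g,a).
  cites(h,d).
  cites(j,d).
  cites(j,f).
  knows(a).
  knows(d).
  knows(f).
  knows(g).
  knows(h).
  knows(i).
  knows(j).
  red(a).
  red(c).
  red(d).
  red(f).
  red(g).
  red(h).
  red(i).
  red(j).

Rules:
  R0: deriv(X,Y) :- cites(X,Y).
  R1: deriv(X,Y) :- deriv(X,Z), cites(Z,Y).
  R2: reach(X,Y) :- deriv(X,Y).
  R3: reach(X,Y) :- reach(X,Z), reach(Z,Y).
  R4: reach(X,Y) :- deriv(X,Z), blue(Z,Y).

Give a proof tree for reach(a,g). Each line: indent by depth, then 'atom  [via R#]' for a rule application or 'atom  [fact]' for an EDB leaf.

round 1: derive deriv(a,a) via R0 from cites(a,a)
round 1: derive deriv(a,f) via R0 from cites(a,f)
round 1: derive deriv(c,c) via R0 from cites(c,c)
round 1: derive deriv(c,d) via R0 from cites(c,d)
round 1: derive deriv(c,i) via R0 from cites(c,i)
round 1: derive deriv(d,c) via R0 from cites(d,c)
round 1: derive deriv(d,d) via R0 from cites(d,d)
round 1: derive deriv(d,g) via R0 from cites(d,g)
round 1: derive deriv(f,i) via R0 from cites(f,i)
round 1: derive deriv(g,a) via R0 from cites(g,a)
round 1: derive deriv(h,d) via R0 from cites(h,d)
round 1: derive deriv(j,d) via R0 from cites(j,d)
round 1: derive deriv(j,f) via R0 from cites(j,f)
round 2: derive deriv(a,i) via R1 from deriv(a,f), cites(f,i)
round 2: derive deriv(c,g) via R1 from deriv(c,d), cites(d,g)
round 2: derive deriv(d,a) via R1 from deriv(d,g), cites(g,a)
round 2: derive deriv(d,i) via R1 from deriv(d,c), cites(c,i)
round 2: derive deriv(g,f) via R1 from deriv(g,a), cites(a,f)
round 2: derive deriv(h,c) via R1 from deriv(h,d), cites(d,c)
round 2: derive deriv(h,g) via R1 from deriv(h,d), cites(d,g)
round 2: derive deriv(j,c) via R1 from deriv(j,d), cites(d,c)
round 2: derive deriv(j,g) via R1 from deriv(j,d), cites(d,g)
round 2: derive deriv(j,i) via R1 from deriv(j,f), cites(f,i)
round 2: derive reach(a,a) via R2 from deriv(a,a)
round 2: derive reach(a,f) via R2 from deriv(a,f)
round 2: derive reach(c,c) via R2 from deriv(c,c)
round 2: derive reach(c,d) via R2 from deriv(c,d)
round 2: derive reach(c,i) via R2 from deriv(c,i)
round 2: derive reach(d,c) via R2 from deriv(d,c)
round 2: derive reach(d,d) via R2 from deriv(d,d)
round 2: derive reach(d,g) via R2 from deriv(d,g)
round 2: derive reach(f,i) via R2 from deriv(f,i)
round 2: derive reach(g,a) via R2 from deriv(g,a)
round 2: derive reach(h,d) via R2 from deriv(h,d)
round 2: derive reach(j,d) via R2 from deriv(j,d)
round 2: derive reach(j,f) via R2 from deriv(j,f)
round 2: derive reach(a,c) via R4 from deriv(a,a), blue(a,c)
round 2: derive reach(a,g) via R4 from deriv(a,a), blue(a,g)
round 2: derive reach(d,i) via R4 from deriv(d,c), blue(c,i)
round 2: derive reach(g,c) via R4 from deriv(g,a), blue(a,c)
round 2: derive reach(g,f) via R4 from deriv(g,a), blue(a,f)
round 2: derive reach(g,g) via R4 from deriv(g,a), blue(a,g)
round 3: derive deriv(c,a) via R1 from deriv(c,g), cites(g,a)
round 3: derive deriv(d,f) via R1 from deriv(d,a), cites(a,f)
round 3: derive deriv(g,i) via R1 from deriv(g,f), cites(f,i)
round 3: derive deriv(h,a) via R1 from deriv(h,g), cites(g,a)
round 3: derive deriv(h,i) via R1 from deriv(h,c), cites(c,i)
round 3: derive deriv(j,a) via R1 from deriv(j,g), cites(g,a)
round 3: derive reach(a,i) via R2 from deriv(a,i)
round 3: derive reach(c,g) via R2 from deriv(c,g)
round 3: derive reach(d,a) via R2 from deriv(d,a)
round 3: derive reach(h,c) via R2 from deriv(h,c)
round 3: derive reach(h,g) via R2 from deriv(h,g)
round 3: derive reach(j,c) via R2 from deriv(j,c)
round 3: derive reach(j,g) via R2 from deriv(j,g)
round 3: derive reach(j,i) via R2 from deriv(j,i)
round 3: derive reach(a,d) via R3 from reach(a,c), reach(c,d)
round 3: derive reach(d,f) via R3 from reach(d,g), reach(g,f)
round 3: derive reach(g,d) via R3 from reach(g,c), reach(c,d)
round 3: derive reach(g,i) via R3 from reach(g,c), reach(c,i)
round 3: derive reach(h,i) via R3 from reach(h,d), reach(d,i)
round 4: derive deriv(c,f) via R1 from deriv(c,a), cites(a,f)
round 4: derive deriv(h,f) via R1 from deriv(h,a), cites(a,f)
round 4: derive reach(c,a) via R2 from deriv(c,a)
round 4: derive reach(h,a) via R2 from deriv(h,a)
round 4: derive reach(j,a) via R2 from deriv(j,a)
round 4: derive reach(c,f) via R3 from reach(c,d), reach(d,f)
round 4: derive reach(h,f) via R3 from reach(h,d), reach(d,f)

reach(a,g)  [via R4]
  deriv(a,a)  [via R0]
    cites(a,a)  [fact]
  blue(a,g)  [fact]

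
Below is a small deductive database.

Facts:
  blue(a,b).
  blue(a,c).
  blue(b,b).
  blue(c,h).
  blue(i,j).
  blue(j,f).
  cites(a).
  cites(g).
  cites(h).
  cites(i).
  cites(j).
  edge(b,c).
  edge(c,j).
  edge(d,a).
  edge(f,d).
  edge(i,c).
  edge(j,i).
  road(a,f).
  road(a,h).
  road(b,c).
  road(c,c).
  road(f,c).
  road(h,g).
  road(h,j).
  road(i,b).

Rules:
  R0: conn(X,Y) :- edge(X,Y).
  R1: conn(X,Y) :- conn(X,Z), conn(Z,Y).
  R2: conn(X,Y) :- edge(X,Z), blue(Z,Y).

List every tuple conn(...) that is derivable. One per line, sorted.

conn(b,a)
conn(b,b)
conn(b,c)
conn(b,d)
conn(b,f)
conn(b,h)
conn(b,i)
conn(b,j)
conn(c,a)
conn(c,b)
conn(c,c)
conn(c,d)
conn(c,f)
conn(c,h)
conn(c,i)
conn(c,j)
conn(d,a)
conn(d,b)
conn(d,c)
conn(d,d)
conn(d,f)
conn(d,h)
conn(d,i)
conn(d,j)
conn(f,a)
conn(f,b)
conn(f,c)
conn(f,d)
conn(f,f)
conn(f,h)
conn(f,i)
conn(f,j)
conn(i,a)
conn(i,b)
conn(i,c)
conn(i,d)
conn(i,f)
conn(i,h)
conn(i,i)
conn(i,j)
conn(j,a)
conn(j,b)
conn(j,c)
conn(j,d)
conn(j,f)
conn(j,h)
conn(j,i)
conn(j,j)

round 1: derive conn(b,c) via R0 from edge(b,c)
round 1: derive conn(c,j) via R0 from edge(c,j)
round 1: derive conn(d,a) via R0 from edge(d,a)
round 1: derive conn(f,d) via R0 from edge(f,d)
round 1: derive conn(i,c) via R0 from edge(i,c)
round 1: derive conn(j,i) via R0 from edge(j,i)
round 1: derive conn(b,h) via R2 from edge(b,c), blue(c,h)
round 1: derive conn(c,f) via R2 from edge(c,j), blue(j,f)
round 1: derive conn(d,b) via R2 from edge(d,a), blue(a,b)
round 1: derive conn(d,c) via R2 from edge(d,a), blue(a,c)
round 1: derive conn(i,h) via R2 from edge(i,c), blue(c,h)
round 1: derive conn(j,j) via R2 from edge(j,i), blue(i,j)
round 2: derive conn(b,f) via R1 from conn(b,c), conn(c,f)
round 2: derive conn(b,j) via R1 from conn(b,c), conn(c,j)
round 2: derive conn(c,d) via R1 from conn(c,f), conn(f,d)
round 2: derive conn(c,i) via R1 from conn(c,j), conn(j,i)
round 2: derive conn(d,f) via R1 from conn(d,c), conn(c,f)
round 2: derive conn(d,h) via R1 from conn(d,b), conn(b,h)
round 2: derive conn(d,j) via R1 from conn(d,c), conn(c,j)
round 2: derive conn(f,a) via R1 from conn(f,d), conn(d,a)
round 2: derive conn(f,b) via R1 from conn(f,d), conn(d,b)
round 2: derive conn(f,c) via R1 from conn(f,d), conn(d,c)
round 2: derive conn(i,f) via R1 from conn(i,c), conn(c,f)
round 2: derive conn(i,j) via R1 from conn(i,c), conn(c,j)
round 2: derive conn(j,c) via R1 from conn(j,i), conn(i,c)
round 2: derive conn(j,h) via R1 from conn(j,i), conn(i,h)
round 3: derive conn(b,a) via R1 from conn(b,f), conn(f,a)
round 3: derive conn(b,b) via R1 from conn(b,f), conn(f,b)
round 3: derive conn(b,d) via R1 from conn(b,c), conn(c,d)
round 3: derive conn(b,i) via R1 from conn(b,c), conn(c,i)
round 3: derive conn(c,a) via R1 from conn(c,d), conn(d,a)
round 3: derive conn(c,b) via R1 from conn(c,d), conn(d,b)
round 3: derive conn(c,c) via R1 from conn(c,d), conn(d,c)
round 3: derive conn(c,h) via R1 from conn(c,d), conn(d,h)
round 3: derive conn(d,d) via R1 from conn(d,c), conn(c,d)
round 3: derive conn(d,i) via R1 from conn(d,c), conn(c,i)
round 3: derive conn(f,f) via R1 from conn(f,b), conn(b,f)
round 3: derive conn(f,h) via R1 from conn(f,b), conn(b,h)
round 3: derive conn(f,i) via R1 from conn(f,c), conn(c,i)
round 3: derive conn(f,j) via R1 from conn(f,b), conn(b,j)
round 3: derive conn(i,a) via R1 from conn(i,f), conn(f,a)
round 3: derive conn(i,b) via R1 from conn(i,f), conn(f,b)
round 3: derive conn(i,d) via R1 from conn(i,c), conn(c,d)
round 3: derive conn(i,i) via R1 from conn(i,c), conn(c,i)
round 3: derive conn(j,d) via R1 from conn(j,c), conn(c,d)
round 3: derive conn(j,f) via R1 from conn(j,c), conn(c,f)
round 4: derive conn(j,a) via R1 from conn(j,c), conn(c,a)
round 4: derive conn(j,b) via R1 from conn(j,c), conn(c,b)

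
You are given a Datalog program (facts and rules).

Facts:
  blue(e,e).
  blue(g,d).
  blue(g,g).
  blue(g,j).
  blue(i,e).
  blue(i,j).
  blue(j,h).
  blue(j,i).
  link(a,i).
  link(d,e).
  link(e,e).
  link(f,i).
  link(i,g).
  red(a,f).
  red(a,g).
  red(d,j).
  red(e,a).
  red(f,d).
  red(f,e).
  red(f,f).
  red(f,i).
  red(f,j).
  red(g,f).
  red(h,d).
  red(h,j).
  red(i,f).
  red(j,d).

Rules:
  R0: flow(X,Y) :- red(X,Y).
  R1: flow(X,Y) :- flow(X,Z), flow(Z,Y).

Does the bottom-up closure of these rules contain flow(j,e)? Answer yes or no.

round 1: derive flow(a,f) via R0 from red(a,f)
round 1: derive flow(a,g) via R0 from red(a,g)
round 1: derive flow(d,j) via R0 from red(d,j)
round 1: derive flow(e,a) via R0 from red(e,a)
round 1: derive flow(f,d) via R0 from red(f,d)
round 1: derive flow(f,e) via R0 from red(f,e)
round 1: derive flow(f,f) via R0 from red(f,f)
round 1: derive flow(f,i) via R0 from red(f,i)
round 1: derive flow(f,j) via R0 from red(f,j)
round 1: derive flow(g,f) via R0 from red(g,f)
round 1: derive flow(h,d) via R0 from red(h,d)
round 1: derive flow(h,j) via R0 from red(h,j)
round 1: derive flow(i,f) via R0 from red(i,f)
round 1: derive flow(j,d) via R0 from red(j,d)
round 2: derive flow(a,d) via R1 from flow(a,f), flow(f,d)
round 2: derive flow(a,e) via R1 from flow(a,f), flow(f,e)
round 2: derive flow(a,i) via R1 from flow(a,f), flow(f,i)
round 2: derive flow(a,j) via R1 from flow(a,f), flow(f,j)
round 2: derive flow(d,d) via R1 from flow(d,j), flow(j,d)
round 2: derive flow(e,f) via R1 from flow(e,a), flow(a,f)
round 2: derive flow(e,g) via R1 from flow(e,a), flow(a,g)
round 2: derive flow(f,a) via R1 from flow(f,e), flow(e,a)
round 2: derive flow(g,d) via R1 from flow(g,f), flow(f,d)
round 2: derive flow(g,e) via R1 from flow(g,f), flow(f,e)
round 2: derive flow(g,i) via R1 from flow(g,f), flow(f,i)
round 2: derive flow(g,j) via R1 from flow(g,f), flow(f,j)
round 2: derive flow(i,d) via R1 from flow(i,f), flow(f,d)
round 2: derive flow(i,e) via R1 from flow(i,f), flow(f,e)
round 2: derive flow(i,i) via R1 from flow(i,f), flow(f,i)
round 2: derive flow(i,j) via R1 from flow(i,f), flow(f,j)
round 2: derive flow(j,j) via R1 from flow(j,d), flow(d,j)
round 3: derive flow(a,a) via R1 from flow(a,e), flow(e,a)
round 3: derive flow(e,d) via R1 from flow(e,a), flow(a,d)
round 3: derive flow(e,e) via R1 from flow(e,a), flow(a,e)
round 3: derive flow(e,i) via R1 from flow(e,a), flow(a,i)
round 3: derive flow(e,j) via R1 from flow(e,a), flow(a,j)
round 3: derive flow(f,g) via R1 from flow(f,a), flow(a,g)
round 3: derive flow(g,a) via R1 from flow(g,e), flow(e,a)
round 3: derive flow(g,g) via R1 from flow(g,e), flow(e,g)
round 3: derive flow(i,a) via R1 from flow(i,e), flow(e,a)
round 3: derive flow(i,g) via R1 from flow(i,e), flow(e,g)

no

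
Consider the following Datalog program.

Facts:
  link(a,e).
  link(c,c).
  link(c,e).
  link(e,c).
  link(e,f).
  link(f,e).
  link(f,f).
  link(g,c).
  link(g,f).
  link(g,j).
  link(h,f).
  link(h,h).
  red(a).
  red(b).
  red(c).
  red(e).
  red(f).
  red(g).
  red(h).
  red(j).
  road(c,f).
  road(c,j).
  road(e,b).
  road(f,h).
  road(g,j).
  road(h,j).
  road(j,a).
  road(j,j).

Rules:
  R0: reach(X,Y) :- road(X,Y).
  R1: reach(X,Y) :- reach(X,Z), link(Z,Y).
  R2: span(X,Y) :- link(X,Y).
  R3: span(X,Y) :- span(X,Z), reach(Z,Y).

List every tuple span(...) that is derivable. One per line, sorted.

round 1: derive reach(c,f) via R0 from road(c,f)
round 1: derive reach(c,j) via R0 from road(c,j)
round 1: derive reach(e,b) via R0 from road(e,b)
round 1: derive reach(f,h) via R0 from road(f,h)
round 1: derive reach(g,j) via R0 from road(g,j)
round 1: derive reach(h,j) via R0 from road(h,j)
round 1: derive reach(j,a) via R0 from road(j,a)
round 1: derive reach(j,j) via R0 from road(j,j)
round 1: derive span(a,e) via R2 from link(a,e)
round 1: derive span(c,c) via R2 from link(c,c)
round 1: derive span(c,e) via R2 from link(c,e)
round 1: derive span(e,c) via R2 from link(e,c)
round 1: derive span(e,f) via R2 from link(e,f)
round 1: derive span(f,e) via R2 from link(f,e)
round 1: derive span(f,f) via R2 from link(f,f)
round 1: derive span(g,c) via R2 from link(g,c)
round 1: derive span(g,f) via R2 from link(g,f)
round 1: derive span(g,j) via R2 from link(g,j)
round 1: derive span(h,f) via R2 from link(h,f)
round 1: derive span(h,h) via R2 from link(h,h)
round 2: derive reach(c,e) via R1 from reach(c,f), link(f,e)
round 2: derive reach(f,f) via R1 from reach(f,h), link(h,f)
round 2: derive reach(j,e) via R1 from reach(j,a), link(a,e)
round 2: derive span(a,b) via R3 from span(a,e), reach(e,b)
round 2: derive span(c,b) via R3 from span(c,e), reach(e,b)
round 2: derive span(c,f) via R3 from span(c,c), reach(c,f)
round 2: derive span(c,j) via R3 from span(c,c), reach(c,j)
round 2: derive span(e,h) via R3 from span(e,f), reach(f,h)
round 2: derive span(e,j) via R3 from span(e,c), reach(c,j)
round 2: derive span(f,b) via R3 from span(f,e), reach(e,b)
round 2: derive span(f,h) via R3 from span(f,f), reach(f,h)
round 2: derive span(g,a) via R3 from span(g,j), reach(j,a)
round 2: derive span(g,h) via R3 from span(g,f), reach(f,h)
round 2: derive span(h,j) via R3 from span(h,h), reach(h,j)
round 3: derive reach(c,c) via R1 from reach(c,e), link(e,c)
round 3: derive reach(f,e) via R1 from reach(f,f), link(f,e)
round 3: derive reach(j,c) via R1 from reach(j,e), link(e,c)
round 3: derive reach(j,f) via R1 from reach(j,e), link(e,f)
round 3: derive span(c,a) via R3 from span(c,j), reach(j,a)
round 3: derive span(c,h) via R3 from span(c,f), reach(f,h)
round 3: derive span(e,a) via R3 from span(e,j), reach(j,a)
round 3: derive span(e,e) via R3 from span(e,c), reach(c,e)
round 3: derive span(f,j) via R3 from span(f,h), reach(h,j)
round 3: derive span(g,e) via R3 from span(g,c), reach(c,e)
round 3: derive span(h,a) via R3 from span(h,j), reach(j,a)
round 3: derive span(h,e) via R3 from span(h,j), reach(j,e)
round 4: derive reach(f,c) via R1 from reach(f,e), link(e,c)
round 4: derive span(e,b) via R3 from span(e,e), reach(e,b)
round 4: derive span(f,a) via R3 from span(f,j), reach(j,a)
round 4: derive span(f,c) via R3 from span(f,j), reach(j,c)
round 4: derive span(g,b) via R3 from span(g,e), reach(e,b)
round 4: derive span(h,b) via R3 from span(h,e), reach(e,b)
round 4: derive span(h,c) via R3 from span(h,j), reach(j,c)

span(a,b)
span(a,e)
span(c,a)
span(c,b)
span(c,c)
span(c,e)
span(c,f)
span(c,h)
span(c,j)
span(e,a)
span(e,b)
span(e,c)
span(e,e)
span(e,f)
span(e,h)
span(e,j)
span(f,a)
span(f,b)
span(f,c)
span(f,e)
span(f,f)
span(f,h)
span(f,j)
span(g,a)
span(g,b)
span(g,c)
span(g,e)
span(g,f)
span(g,h)
span(g,j)
span(h,a)
span(h,b)
span(h,c)
span(h,e)
span(h,f)
span(h,h)
span(h,j)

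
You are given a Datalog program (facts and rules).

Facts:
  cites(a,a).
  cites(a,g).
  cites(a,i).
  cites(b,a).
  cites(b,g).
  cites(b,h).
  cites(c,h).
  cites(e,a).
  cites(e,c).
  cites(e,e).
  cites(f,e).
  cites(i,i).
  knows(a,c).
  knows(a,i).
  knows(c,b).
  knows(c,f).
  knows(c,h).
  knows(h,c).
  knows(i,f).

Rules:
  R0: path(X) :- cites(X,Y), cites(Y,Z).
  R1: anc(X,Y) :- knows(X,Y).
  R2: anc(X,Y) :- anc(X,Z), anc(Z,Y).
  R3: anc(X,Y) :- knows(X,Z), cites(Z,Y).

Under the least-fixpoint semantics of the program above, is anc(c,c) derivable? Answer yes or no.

round 1: derive anc(a,c) via R1 from knows(a,c)
round 1: derive anc(a,i) via R1 from knows(a,i)
round 1: derive anc(c,b) via R1 from knows(c,b)
round 1: derive anc(c,f) via R1 from knows(c,f)
round 1: derive anc(c,h) via R1 from knows(c,h)
round 1: derive anc(h,c) via R1 from knows(h,c)
round 1: derive anc(i,f) via R1 from knows(i,f)
round 1: derive anc(a,h) via R3 from knows(a,c), cites(c,h)
round 1: derive anc(c,a) via R3 from knows(c,b), cites(b,a)
round 1: derive anc(c,e) via R3 from knows(c,f), cites(f,e)
round 1: derive anc(c,g) via R3 from knows(c,b), cites(b,g)
round 1: derive anc(h,h) via R3 from knows(h,c), cites(c,h)
round 1: derive anc(i,e) via R3 from knows(i,f), cites(f,e)
round 2: derive anc(a,a) via R2 from anc(a,c), anc(c,a)
round 2: derive anc(a,b) via R2 from anc(a,c), anc(c,b)
round 2: derive anc(a,e) via R2 from anc(a,c), anc(c,e)
round 2: derive anc(a,f) via R2 from anc(a,c), anc(c,f)
round 2: derive anc(a,g) via R2 from anc(a,c), anc(c,g)
round 2: derive anc(c,c) via R2 from anc(c,a), anc(a,c)
round 2: derive anc(c,i) via R2 from anc(c,a), anc(a,i)
round 2: derive anc(h,a) via R2 from anc(h,c), anc(c,a)
round 2: derive anc(h,b) via R2 from anc(h,c), anc(c,b)
round 2: derive anc(h,e) via R2 from anc(h,c), anc(c,e)
round 2: derive anc(h,f) via R2 from anc(h,c), anc(c,f)
round 2: derive anc(h,g) via R2 from anc(h,c), anc(c,g)
round 3: derive anc(h,i) via R2 from anc(h,a), anc(a,i)

yes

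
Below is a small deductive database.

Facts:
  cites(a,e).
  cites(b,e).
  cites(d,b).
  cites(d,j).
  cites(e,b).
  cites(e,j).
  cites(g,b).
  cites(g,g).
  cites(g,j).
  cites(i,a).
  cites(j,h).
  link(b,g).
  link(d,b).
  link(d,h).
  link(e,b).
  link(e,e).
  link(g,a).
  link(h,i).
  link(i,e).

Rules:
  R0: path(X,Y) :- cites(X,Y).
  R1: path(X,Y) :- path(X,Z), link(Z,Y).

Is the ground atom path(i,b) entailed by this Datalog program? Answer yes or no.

round 1: derive path(a,e) via R0 from cites(a,e)
round 1: derive path(b,e) via R0 from cites(b,e)
round 1: derive path(d,b) via R0 from cites(d,b)
round 1: derive path(d,j) via R0 from cites(d,j)
round 1: derive path(e,b) via R0 from cites(e,b)
round 1: derive path(e,j) via R0 from cites(e,j)
round 1: derive path(g,b) via R0 from cites(g,b)
round 1: derive path(g,g) via R0 from cites(g,g)
round 1: derive path(g,j) via R0 from cites(g,j)
round 1: derive path(i,a) via R0 from cites(i,a)
round 1: derive path(j,h) via R0 from cites(j,h)
round 2: derive path(a,b) via R1 from path(a,e), link(e,b)
round 2: derive path(b,b) via R1 from path(b,e), link(e,b)
round 2: derive path(d,g) via R1 from path(d,b), link(b,g)
round 2: derive path(e,g) via R1 from path(e,b), link(b,g)
round 2: derive path(g,a) via R1 from path(g,g), link(g,a)
round 2: derive path(j,i) via R1 from path(j,h), link(h,i)
round 3: derive path(a,g) via R1 from path(a,b), link(b,g)
round 3: derive path(b,g) via R1 from path(b,b), link(b,g)
round 3: derive path(d,a) via R1 from path(d,g), link(g,a)
round 3: derive path(e,a) via R1 from path(e,g), link(g,a)
round 3: derive path(j,e) via R1 from path(j,i), link(i,e)
round 4: derive path(a,a) via R1 from path(a,g), link(g,a)
round 4: derive path(b,a) via R1 from path(b,g), link(g,a)
round 4: derive path(j,b) via R1 from path(j,e), link(e,b)
round 5: derive path(j,g) via R1 from path(j,b), link(b,g)
round 6: derive path(j,a) via R1 from path(j,g), link(g,a)

no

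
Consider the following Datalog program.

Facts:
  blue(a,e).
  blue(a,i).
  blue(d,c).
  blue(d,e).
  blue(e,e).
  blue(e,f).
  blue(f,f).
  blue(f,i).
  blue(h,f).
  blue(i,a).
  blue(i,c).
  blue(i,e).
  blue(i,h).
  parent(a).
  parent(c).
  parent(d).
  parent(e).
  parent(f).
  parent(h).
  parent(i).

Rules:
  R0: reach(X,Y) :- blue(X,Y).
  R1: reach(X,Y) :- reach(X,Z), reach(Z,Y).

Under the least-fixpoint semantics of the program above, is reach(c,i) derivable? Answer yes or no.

round 1: derive reach(a,e) via R0 from blue(a,e)
round 1: derive reach(a,i) via R0 from blue(a,i)
round 1: derive reach(d,c) via R0 from blue(d,c)
round 1: derive reach(d,e) via R0 from blue(d,e)
round 1: derive reach(e,e) via R0 from blue(e,e)
round 1: derive reach(e,f) via R0 from blue(e,f)
round 1: derive reach(f,f) via R0 from blue(f,f)
round 1: derive reach(f,i) via R0 from blue(f,i)
round 1: derive reach(h,f) via R0 from blue(h,f)
round 1: derive reach(i,a) via R0 from blue(i,a)
round 1: derive reach(i,c) via R0 from blue(i,c)
round 1: derive reach(i,e) via R0 from blue(i,e)
round 1: derive reach(i,h) via R0 from blue(i,h)
round 2: derive reach(a,a) via R1 from reach(a,i), reach(i,a)
round 2: derive reach(a,c) via R1 from reach(a,i), reach(i,c)
round 2: derive reach(a,f) via R1 from reach(a,e), reach(e,f)
round 2: derive reach(a,h) via R1 from reach(a,i), reach(i,h)
round 2: derive reach(d,f) via R1 from reach(d,e), reach(e,f)
round 2: derive reach(e,i) via R1 from reach(e,f), reach(f,i)
round 2: derive reach(f,a) via R1 from reach(f,i), reach(i,a)
round 2: derive reach(f,c) via R1 from reach(f,i), reach(i,c)
round 2: derive reach(f,e) via R1 from reach(f,i), reach(i,e)
round 2: derive reach(f,h) via R1 from reach(f,i), reach(i,h)
round 2: derive reach(h,i) via R1 from reach(h,f), reach(f,i)
round 2: derive reach(i,f) via R1 from reach(i,e), reach(e,f)
round 2: derive reach(i,i) via R1 from reach(i,a), reach(a,i)
round 3: derive reach(d,a) via R1 from reach(d,f), reach(f,a)
round 3: derive reach(d,h) via R1 from reach(d,f), reach(f,h)
round 3: derive reach(d,i) via R1 from reach(d,e), reach(e,i)
round 3: derive reach(e,a) via R1 from reach(e,f), reach(f,a)
round 3: derive reach(e,c) via R1 from reach(e,f), reach(f,c)
round 3: derive reach(e,h) via R1 from reach(e,f), reach(f,h)
round 3: derive reach(h,a) via R1 from reach(h,f), reach(f,a)
round 3: derive reach(h,c) via R1 from reach(h,f), reach(f,c)
round 3: derive reach(h,e) via R1 from reach(h,f), reach(f,e)
round 3: derive reach(h,h) via R1 from reach(h,f), reach(f,h)

no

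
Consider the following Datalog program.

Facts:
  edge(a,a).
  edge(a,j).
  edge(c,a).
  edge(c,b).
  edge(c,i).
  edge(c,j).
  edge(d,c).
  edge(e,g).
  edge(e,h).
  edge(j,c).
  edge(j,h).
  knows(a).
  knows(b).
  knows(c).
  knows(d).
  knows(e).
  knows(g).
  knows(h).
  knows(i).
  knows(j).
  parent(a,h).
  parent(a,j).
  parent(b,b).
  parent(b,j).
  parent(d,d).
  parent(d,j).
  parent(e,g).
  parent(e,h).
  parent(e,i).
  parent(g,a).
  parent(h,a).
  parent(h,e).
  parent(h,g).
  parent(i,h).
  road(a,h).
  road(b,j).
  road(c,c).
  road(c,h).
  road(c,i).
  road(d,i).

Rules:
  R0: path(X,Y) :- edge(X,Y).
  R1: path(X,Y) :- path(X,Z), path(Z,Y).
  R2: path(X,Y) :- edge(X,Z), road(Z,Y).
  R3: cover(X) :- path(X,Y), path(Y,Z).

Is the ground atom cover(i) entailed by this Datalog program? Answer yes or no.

no

round 1: derive path(a,a) via R0 from edge(a,a)
round 1: derive path(a,j) via R0 from edge(a,j)
round 1: derive path(c,a) via R0 from edge(c,a)
round 1: derive path(c,b) via R0 from edge(c,b)
round 1: derive path(c,i) via R0 from edge(c,i)
round 1: derive path(c,j) via R0 from edge(c,j)
round 1: derive path(d,c) via R0 from edge(d,c)
round 1: derive path(e,g) via R0 from edge(e,g)
round 1: derive path(e,h) via R0 from edge(e,h)
round 1: derive path(j,c) via R0 from edge(j,c)
round 1: derive path(j,h) via R0 from edge(j,h)
round 1: derive path(a,h) via R2 from edge(a,a), road(a,h)
round 1: derive path(c,h) via R2 from edge(c,a), road(a,h)
round 1: derive path(d,h) via R2 from edge(d,c), road(c,h)
round 1: derive path(d,i) via R2 from edge(d,c), road(c,i)
round 1: derive path(j,i) via R2 from edge(j,c), road(c,i)
round 2: derive path(a,c) via R1 from path(a,j), path(j,c)
round 2: derive path(a,i) via R1 from path(a,j), path(j,i)
round 2: derive path(c,c) via R1 from path(c,j), path(j,c)
round 2: derive path(d,a) via R1 from path(d,c), path(c,a)
round 2: derive path(d,b) via R1 from path(d,c), path(c,b)
round 2: derive path(d,j) via R1 from path(d,c), path(c,j)
round 2: derive path(j,a) via R1 from path(j,c), path(c,a)
round 2: derive path(j,b) via R1 from path(j,c), path(c,b)
round 2: derive path(j,j) via R1 from path(j,c), path(c,j)
round 2: derive cover(a) via R3 from path(a,a), path(a,a)
round 2: derive cover(c) via R3 from path(c,a), path(a,a)
round 2: derive cover(d) via R3 from path(d,c), path(c,a)
round 2: derive cover(j) via R3 from path(j,c), path(c,a)
round 3: derive path(a,b) via R1 from path(a,c), path(c,b)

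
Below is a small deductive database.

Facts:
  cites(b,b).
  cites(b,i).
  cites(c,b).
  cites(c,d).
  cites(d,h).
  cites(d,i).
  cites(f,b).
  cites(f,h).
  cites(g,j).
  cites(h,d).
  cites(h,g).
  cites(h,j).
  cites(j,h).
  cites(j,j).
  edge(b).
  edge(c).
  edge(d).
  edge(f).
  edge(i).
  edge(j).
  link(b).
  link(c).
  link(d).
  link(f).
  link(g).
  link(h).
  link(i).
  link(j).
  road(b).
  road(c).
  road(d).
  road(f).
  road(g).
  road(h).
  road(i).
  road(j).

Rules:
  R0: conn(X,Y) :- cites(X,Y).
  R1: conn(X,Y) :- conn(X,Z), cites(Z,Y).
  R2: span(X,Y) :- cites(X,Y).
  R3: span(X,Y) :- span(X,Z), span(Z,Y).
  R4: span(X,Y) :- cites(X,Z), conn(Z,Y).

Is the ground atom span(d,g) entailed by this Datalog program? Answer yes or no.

yes

round 1: derive conn(b,b) via R0 from cites(b,b)
round 1: derive conn(b,i) via R0 from cites(b,i)
round 1: derive conn(c,b) via R0 from cites(c,b)
round 1: derive conn(c,d) via R0 from cites(c,d)
round 1: derive conn(d,h) via R0 from cites(d,h)
round 1: derive conn(d,i) via R0 from cites(d,i)
round 1: derive conn(f,b) via R0 from cites(f,b)
round 1: derive conn(f,h) via R0 from cites(f,h)
round 1: derive conn(g,j) via R0 from cites(g,j)
round 1: derive conn(h,d) via R0 from cites(h,d)
round 1: derive conn(h,g) via R0 from cites(h,g)
round 1: derive conn(h,j) via R0 from cites(h,j)
round 1: derive conn(j,h) via R0 from cites(j,h)
round 1: derive conn(j,j) via R0 from cites(j,j)
round 1: derive span(b,b) via R2 from cites(b,b)
round 1: derive span(b,i) via R2 from cites(b,i)
round 1: derive span(c,b) via R2 from cites(c,b)
round 1: derive span(c,d) via R2 from cites(c,d)
round 1: derive span(d,h) via R2 from cites(d,h)
round 1: derive span(d,i) via R2 from cites(d,i)
round 1: derive span(f,b) via R2 from cites(f,b)
round 1: derive span(f,h) via R2 from cites(f,h)
round 1: derive span(g,j) via R2 from cites(g,j)
round 1: derive span(h,d) via R2 from cites(h,d)
round 1: derive span(h,g) via R2 from cites(h,g)
round 1: derive span(h,j) via R2 from cites(h,j)
round 1: derive span(j,h) via R2 from cites(j,h)
round 1: derive span(j,j) via R2 from cites(j,j)
round 2: derive conn(c,h) via R1 from conn(c,d), cites(d,h)
round 2: derive conn(c,i) via R1 from conn(c,b), cites(b,i)
round 2: derive conn(d,d) via R1 from conn(d,h), cites(h,d)
round 2: derive conn(d,g) via R1 from conn(d,h), cites(h,g)
round 2: derive conn(d,j) via R1 from conn(d,h), cites(h,j)
round 2: derive conn(f,d) via R1 from conn(f,h), cites(h,d)
round 2: derive conn(f,g) via R1 from conn(f,h), cites(h,g)
round 2: derive conn(f,i) via R1 from conn(f,b), cites(b,i)
round 2: derive conn(f,j) via R1 from conn(f,h), cites(h,j)
round 2: derive conn(g,h) via R1 from conn(g,j), cites(j,h)
round 2: derive conn(h,h) via R1 from conn(h,d), cites(d,h)
round 2: derive conn(h,i) via R1 from conn(h,d), cites(d,i)
round 2: derive conn(j,d) via R1 from conn(j,h), cites(h,d)
round 2: derive conn(j,g) via R1 from conn(j,h), cites(h,g)
round 2: derive span(c,h) via R3 from span(c,d), span(d,h)
round 2: derive span(c,i) via R3 from span(c,b), span(b,i)
round 2: derive span(d,d) via R3 from span(d,h), span(h,d)
round 2: derive span(d,g) via R3 from span(d,h), span(h,g)
round 2: derive span(d,j) via R3 from span(d,h), span(h,j)
round 2: derive span(f,d) via R3 from span(f,h), span(h,d)
round 2: derive span(f,g) via R3 from span(f,h), span(h,g)
round 2: derive span(f,i) via R3 from span(f,b), span(b,i)
round 2: derive span(f,j) via R3 from span(f,h), span(h,j)
round 2: derive span(g,h) via R3 from span(g,j), span(j,h)
round 2: derive span(h,h) via R3 from span(h,d), span(d,h)
round 2: derive span(h,i) via R3 from span(h,d), span(d,i)
round 2: derive span(j,d) via R3 from span(j,h), span(h,d)
round 2: derive span(j,g) via R3 from span(j,h), span(h,g)
round 3: derive conn(c,g) via R1 from conn(c,h), cites(h,g)
round 3: derive conn(c,j) via R1 from conn(c,h), cites(h,j)
round 3: derive conn(g,d) via R1 from conn(g,h), cites(h,d)
round 3: derive conn(g,g) via R1 from conn(g,h), cites(h,g)
round 3: derive conn(j,i) via R1 from conn(j,d), cites(d,i)
round 3: derive span(c,g) via R3 from span(c,d), span(d,g)
round 3: derive span(c,j) via R3 from span(c,d), span(d,j)
round 3: derive span(g,d) via R3 from span(g,h), span(h,d)
round 3: derive span(g,g) via R3 from span(g,h), span(h,g)
round 3: derive span(g,i) via R3 from span(g,h), span(h,i)
round 3: derive span(j,i) via R3 from span(j,d), span(d,i)
round 4: derive conn(g,i) via R1 from conn(g,d), cites(d,i)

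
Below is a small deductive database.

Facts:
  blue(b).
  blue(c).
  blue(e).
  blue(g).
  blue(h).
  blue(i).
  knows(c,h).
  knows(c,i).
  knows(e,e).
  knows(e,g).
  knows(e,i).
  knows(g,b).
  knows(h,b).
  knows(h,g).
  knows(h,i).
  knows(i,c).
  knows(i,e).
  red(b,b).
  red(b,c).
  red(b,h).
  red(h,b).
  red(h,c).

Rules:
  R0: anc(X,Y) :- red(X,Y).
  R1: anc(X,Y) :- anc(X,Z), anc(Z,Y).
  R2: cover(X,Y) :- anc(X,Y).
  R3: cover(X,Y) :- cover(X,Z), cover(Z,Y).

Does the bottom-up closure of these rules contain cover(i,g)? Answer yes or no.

round 1: derive anc(b,b) via R0 from red(b,b)
round 1: derive anc(b,c) via R0 from red(b,c)
round 1: derive anc(b,h) via R0 from red(b,h)
round 1: derive anc(h,b) via R0 from red(h,b)
round 1: derive anc(h,c) via R0 from red(h,c)
round 2: derive anc(h,h) via R1 from anc(h,b), anc(b,h)
round 2: derive cover(b,b) via R2 from anc(b,b)
round 2: derive cover(b,c) via R2 from anc(b,c)
round 2: derive cover(b,h) via R2 from anc(b,h)
round 2: derive cover(h,b) via R2 from anc(h,b)
round 2: derive cover(h,c) via R2 from anc(h,c)
round 3: derive cover(h,h) via R2 from anc(h,h)

no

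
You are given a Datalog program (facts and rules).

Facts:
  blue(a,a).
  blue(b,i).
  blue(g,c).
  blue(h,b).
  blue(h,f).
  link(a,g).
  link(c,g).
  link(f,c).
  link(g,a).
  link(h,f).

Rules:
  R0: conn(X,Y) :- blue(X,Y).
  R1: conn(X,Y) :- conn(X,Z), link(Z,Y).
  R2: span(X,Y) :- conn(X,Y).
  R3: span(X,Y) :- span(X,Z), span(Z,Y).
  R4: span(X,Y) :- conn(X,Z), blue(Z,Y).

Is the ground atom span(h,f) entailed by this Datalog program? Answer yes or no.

round 1: derive conn(a,a) via R0 from blue(a,a)
round 1: derive conn(b,i) via R0 from blue(b,i)
round 1: derive conn(g,c) via R0 from blue(g,c)
round 1: derive conn(h,b) via R0 from blue(h,b)
round 1: derive conn(h,f) via R0 from blue(h,f)
round 2: derive conn(a,g) via R1 from conn(a,a), link(a,g)
round 2: derive conn(g,g) via R1 from conn(g,c), link(c,g)
round 2: derive conn(h,c) via R1 from conn(h,f), link(f,c)
round 2: derive span(a,a) via R2 from conn(a,a)
round 2: derive span(b,i) via R2 from conn(b,i)
round 2: derive span(g,c) via R2 from conn(g,c)
round 2: derive span(h,b) via R2 from conn(h,b)
round 2: derive span(h,f) via R2 from conn(h,f)
round 2: derive span(h,i) via R4 from conn(h,b), blue(b,i)
round 3: derive conn(g,a) via R1 from conn(g,g), link(g,a)
round 3: derive conn(h,g) via R1 from conn(h,c), link(c,g)
round 3: derive span(a,g) via R2 from conn(a,g)
round 3: derive span(g,g) via R2 from conn(g,g)
round 3: derive span(h,c) via R2 from conn(h,c)
round 3: derive span(a,c) via R4 from conn(a,g), blue(g,c)
round 4: derive conn(h,a) via R1 from conn(h,g), link(g,a)
round 4: derive span(g,a) via R2 from conn(g,a)
round 4: derive span(h,g) via R2 from conn(h,g)
round 5: derive span(h,a) via R2 from conn(h,a)

yes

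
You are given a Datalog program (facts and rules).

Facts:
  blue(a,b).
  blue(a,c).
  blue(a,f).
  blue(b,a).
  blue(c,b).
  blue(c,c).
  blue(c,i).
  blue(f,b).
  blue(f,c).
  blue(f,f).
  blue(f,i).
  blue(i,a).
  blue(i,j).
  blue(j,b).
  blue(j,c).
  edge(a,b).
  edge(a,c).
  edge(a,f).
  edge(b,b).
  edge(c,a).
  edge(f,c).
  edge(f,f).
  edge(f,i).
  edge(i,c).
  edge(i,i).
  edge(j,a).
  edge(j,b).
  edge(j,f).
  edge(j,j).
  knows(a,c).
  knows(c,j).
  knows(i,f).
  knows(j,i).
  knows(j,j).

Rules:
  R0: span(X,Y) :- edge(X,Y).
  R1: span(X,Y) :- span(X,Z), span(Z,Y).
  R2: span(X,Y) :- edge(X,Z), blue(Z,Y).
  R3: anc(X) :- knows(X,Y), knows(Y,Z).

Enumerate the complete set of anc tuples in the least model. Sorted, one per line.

anc(a)
anc(c)
anc(j)

round 1: derive anc(a) via R3 from knows(a,c), knows(c,j)
round 1: derive anc(c) via R3 from knows(c,j), knows(j,i)
round 1: derive anc(j) via R3 from knows(j,i), knows(i,f)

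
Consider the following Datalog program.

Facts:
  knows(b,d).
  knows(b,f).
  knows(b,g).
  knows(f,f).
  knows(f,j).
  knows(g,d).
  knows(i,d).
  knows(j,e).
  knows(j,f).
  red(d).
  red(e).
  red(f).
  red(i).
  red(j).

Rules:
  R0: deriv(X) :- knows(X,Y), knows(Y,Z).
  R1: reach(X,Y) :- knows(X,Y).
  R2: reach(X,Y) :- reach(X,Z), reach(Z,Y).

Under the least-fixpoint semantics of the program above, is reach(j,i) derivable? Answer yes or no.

round 1: derive reach(b,d) via R1 from knows(b,d)
round 1: derive reach(b,f) via R1 from knows(b,f)
round 1: derive reach(b,g) via R1 from knows(b,g)
round 1: derive reach(f,f) via R1 from knows(f,f)
round 1: derive reach(f,j) via R1 from knows(f,j)
round 1: derive reach(g,d) via R1 from knows(g,d)
round 1: derive reach(i,d) via R1 from knows(i,d)
round 1: derive reach(j,e) via R1 from knows(j,e)
round 1: derive reach(j,f) via R1 from knows(j,f)
round 2: derive reach(b,j) via R2 from reach(b,f), reach(f,j)
round 2: derive reach(f,e) via R2 from reach(f,j), reach(j,e)
round 2: derive reach(j,j) via R2 from reach(j,f), reach(f,j)
round 3: derive reach(b,e) via R2 from reach(b,f), reach(f,e)

no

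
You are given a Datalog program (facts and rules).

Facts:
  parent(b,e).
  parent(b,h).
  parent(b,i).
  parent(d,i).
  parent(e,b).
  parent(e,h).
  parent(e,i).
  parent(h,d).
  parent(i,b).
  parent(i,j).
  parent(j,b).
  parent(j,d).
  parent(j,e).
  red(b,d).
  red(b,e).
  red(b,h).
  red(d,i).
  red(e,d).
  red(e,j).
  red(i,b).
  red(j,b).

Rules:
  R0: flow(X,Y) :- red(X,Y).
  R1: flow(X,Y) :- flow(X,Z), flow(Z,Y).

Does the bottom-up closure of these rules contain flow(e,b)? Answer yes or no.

round 1: derive flow(b,d) via R0 from red(b,d)
round 1: derive flow(b,e) via R0 from red(b,e)
round 1: derive flow(b,h) via R0 from red(b,h)
round 1: derive flow(d,i) via R0 from red(d,i)
round 1: derive flow(e,d) via R0 from red(e,d)
round 1: derive flow(e,j) via R0 from red(e,j)
round 1: derive flow(i,b) via R0 from red(i,b)
round 1: derive flow(j,b) via R0 from red(j,b)
round 2: derive flow(b,i) via R1 from flow(b,d), flow(d,i)
round 2: derive flow(b,j) via R1 from flow(b,e), flow(e,j)
round 2: derive flow(d,b) via R1 from flow(d,i), flow(i,b)
round 2: derive flow(e,b) via R1 from flow(e,j), flow(j,b)
round 2: derive flow(e,i) via R1 from flow(e,d), flow(d,i)
round 2: derive flow(i,d) via R1 from flow(i,b), flow(b,d)
round 2: derive flow(i,e) via R1 from flow(i,b), flow(b,e)
round 2: derive flow(i,h) via R1 from flow(i,b), flow(b,h)
round 2: derive flow(j,d) via R1 from flow(j,b), flow(b,d)
round 2: derive flow(j,e) via R1 from flow(j,b), flow(b,e)
round 2: derive flow(j,h) via R1 from flow(j,b), flow(b,h)
round 3: derive flow(b,b) via R1 from flow(b,d), flow(d,b)
round 3: derive flow(d,d) via R1 from flow(d,b), flow(b,d)
round 3: derive flow(d,e) via R1 from flow(d,b), flow(b,e)
round 3: derive flow(d,h) via R1 from flow(d,b), flow(b,h)
round 3: derive flow(d,j) via R1 from flow(d,b), flow(b,j)
round 3: derive flow(e,e) via R1 from flow(e,b), flow(b,e)
round 3: derive flow(e,h) via R1 from flow(e,b), flow(b,h)
round 3: derive flow(i,i) via R1 from flow(i,b), flow(b,i)
round 3: derive flow(i,j) via R1 from flow(i,b), flow(b,j)
round 3: derive flow(j,i) via R1 from flow(j,b), flow(b,i)
round 3: derive flow(j,j) via R1 from flow(j,b), flow(b,j)

yes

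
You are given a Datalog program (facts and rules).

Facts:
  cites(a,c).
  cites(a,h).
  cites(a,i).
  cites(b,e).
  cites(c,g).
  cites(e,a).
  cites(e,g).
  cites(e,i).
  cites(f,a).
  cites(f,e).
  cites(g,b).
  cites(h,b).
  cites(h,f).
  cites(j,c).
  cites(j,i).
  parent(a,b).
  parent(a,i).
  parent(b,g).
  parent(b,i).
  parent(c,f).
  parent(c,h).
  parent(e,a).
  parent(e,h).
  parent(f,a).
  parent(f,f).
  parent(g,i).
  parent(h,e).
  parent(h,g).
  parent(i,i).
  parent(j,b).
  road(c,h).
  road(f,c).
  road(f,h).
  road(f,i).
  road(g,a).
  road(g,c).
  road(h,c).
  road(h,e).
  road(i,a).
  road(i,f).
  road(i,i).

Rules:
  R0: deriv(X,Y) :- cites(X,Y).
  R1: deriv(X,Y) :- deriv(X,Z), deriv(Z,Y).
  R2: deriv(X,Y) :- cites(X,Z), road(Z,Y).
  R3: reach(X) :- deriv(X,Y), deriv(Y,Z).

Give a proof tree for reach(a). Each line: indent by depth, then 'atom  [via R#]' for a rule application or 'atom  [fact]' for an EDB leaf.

round 1: derive deriv(a,c) via R0 from cites(a,c)
round 1: derive deriv(a,h) via R0 from cites(a,h)
round 1: derive deriv(a,i) via R0 from cites(a,i)
round 1: derive deriv(b,e) via R0 from cites(b,e)
round 1: derive deriv(c,g) via R0 from cites(c,g)
round 1: derive deriv(e,a) via R0 from cites(e,a)
round 1: derive deriv(e,g) via R0 from cites(e,g)
round 1: derive deriv(e,i) via R0 from cites(e,i)
round 1: derive deriv(f,a) via R0 from cites(f,a)
round 1: derive deriv(f,e) via R0 from cites(f,e)
round 1: derive deriv(g,b) via R0 from cites(g,b)
round 1: derive deriv(h,b) via R0 from cites(h,b)
round 1: derive deriv(h,f) via R0 from cites(h,f)
round 1: derive deriv(j,c) via R0 from cites(j,c)
round 1: derive deriv(j,i) via R0 from cites(j,i)
round 1: derive deriv(a,a) via R2 from cites(a,i), road(i,a)
round 1: derive deriv(a,e) via R2 from cites(a,h), road(h,e)
round 1: derive deriv(a,f) via R2 from cites(a,i), road(i,f)
round 1: derive deriv(c,a) via R2 from cites(c,g), road(g,a)
round 1: derive deriv(c,c) via R2 from cites(c,g), road(g,c)
round 1: derive deriv(e,c) via R2 from cites(e,g), road(g,c)
round 1: derive deriv(e,f) via R2 from cites(e,i), road(i,f)
round 1: derive deriv(h,c) via R2 from cites(h,f), road(f,c)
round 1: derive deriv(h,h) via R2 from cites(h,f), road(f,h)
round 1: derive deriv(h,i) via R2 from cites(h,f), road(f,i)
round 1: derive deriv(j,a) via R2 from cites(j,i), road(i,a)
round 1: derive deriv(j,f) via R2 from cites(j,i), road(i,f)
round 1: derive deriv(j,h) via R2 from cites(j,c), road(c,h)
round 2: derive deriv(a,b) via R1 from deriv(a,h), deriv(h,b)
round 2: derive deriv(a,g) via R1 from deriv(a,c), deriv(c,g)
round 2: derive deriv(b,a) via R1 from deriv(b,e), deriv(e,a)
round 2: derive deriv(b,c) via R1 from deriv(b,e), deriv(e,c)
round 2: derive deriv(b,f) via R1 from deriv(b,e), deriv(e,f)
round 2: derive deriv(b,g) via R1 from deriv(b,e), deriv(e,g)
round 2: derive deriv(b,i) via R1 from deriv(b,e), deriv(e,i)
round 2: derive deriv(c,b) via R1 from deriv(c,g), deriv(g,b)
round 2: derive deriv(c,e) via R1 from deriv(c,a), deriv(a,e)
round 2: derive deriv(c,f) via R1 from deriv(c,a), deriv(a,f)
round 2: derive deriv(c,h) via R1 from deriv(c,a), deriv(a,h)
round 2: derive deriv(c,i) via R1 from deriv(c,a), deriv(a,i)
round 2: derive deriv(e,b) via R1 from deriv(e,g), deriv(g,b)
round 2: derive deriv(e,e) via R1 from deriv(e,a), deriv(a,e)
round 2: derive deriv(e,h) via R1 from deriv(e,a), deriv(a,h)
round 2: derive deriv(f,c) via R1 from deriv(f,a), deriv(a,c)
round 2: derive deriv(f,f) via R1 from deriv(f,a), deriv(a,f)
round 2: derive deriv(f,g) via R1 from deriv(f,e), deriv(e,g)
round 2: derive deriv(f,h) via R1 from deriv(f,a), deriv(a,h)
round 2: derive deriv(f,i) via R1 from deriv(f,a), deriv(a,i)
round 2: derive deriv(g,e) via R1 from deriv(g,b), deriv(b,e)
round 2: derive deriv(h,a) via R1 from deriv(h,c), deriv(c,a)
round 2: derive deriv(h,e) via R1 from deriv(h,b), deriv(b,e)
round 2: derive deriv(h,g) via R1 from deriv(h,c), deriv(c,g)
round 2: derive deriv(j,b) via R1 from deriv(j,h), deriv(h,b)
round 2: derive deriv(j,e) via R1 from deriv(j,a), deriv(a,e)
round 2: derive deriv(j,g) via R1 from deriv(j,c), deriv(c,g)
round 2: derive reach(a) via R3 from deriv(a,a), deriv(a,a)
round 2: derive reach(b) via R3 from deriv(b,e), deriv(e,a)
round 2: derive reach(c) via R3 from deriv(c,a), deriv(a,a)
round 2: derive reach(e) via R3 from deriv(e,a), deriv(a,a)
round 2: derive reach(f) via R3 from deriv(f,a), deriv(a,a)
round 2: derive reach(g) via R3 from deriv(g,b), deriv(b,e)
round 2: derive reach(h) via R3 from deriv(h,b), deriv(b,e)
round 2: derive reach(j) via R3 from deriv(j,a), deriv(a,a)
round 3: derive deriv(b,b) via R1 from deriv(b,a), deriv(a,b)
round 3: derive deriv(b,h) via R1 from deriv(b,a), deriv(a,h)
round 3: derive deriv(f,b) via R1 from deriv(f,a), deriv(a,b)
round 3: derive deriv(g,a) via R1 from deriv(g,b), deriv(b,a)
round 3: derive deriv(g,c) via R1 from deriv(g,b), deriv(b,c)
round 3: derive deriv(g,f) via R1 from deriv(g,b), deriv(b,f)
round 3: derive deriv(g,g) via R1 from deriv(g,b), deriv(b,g)
round 3: derive deriv(g,h) via R1 from deriv(g,e), deriv(e,h)
round 3: derive deriv(g,i) via R1 from deriv(g,b), deriv(b,i)

reach(a)  [via R3]
  deriv(a,a)  [via R2]
    cites(a,i)  [fact]
    road(i,a)  [fact]
  deriv(a,a)  [via R2]
    cites(a,i)  [fact]
    road(i,a)  [fact]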